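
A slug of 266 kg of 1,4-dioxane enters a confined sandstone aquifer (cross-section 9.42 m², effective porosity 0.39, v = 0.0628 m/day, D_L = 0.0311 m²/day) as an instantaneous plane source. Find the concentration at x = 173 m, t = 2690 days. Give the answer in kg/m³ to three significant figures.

For an instantaneous plane source, C(x,t) = M/(n_e·A·√(4πDt)) · exp(−(x−vt)²/(4Dt)), with n_e·A the pore (flow) area.
Plume center vt = 0.0628 × 2690 = 168.932 m, so the well at 173 m is 4.068 m downgradient of the peak.
√(4πDt) = 32.42 m, giving peak height M/(n_e·A·√(4πDt)) = 266/(0.39 × 9.42 × 32.42) = 2.233 kg/m³.
(x−vt)²/(4Dt) = (4.068)²/(4 × 0.0311 × 2690) = 0.04945; exp(−0.04945) = 0.9518.
C = 2.233 × 0.9518 = 2.13 kg/m³.

2.13 kg/m³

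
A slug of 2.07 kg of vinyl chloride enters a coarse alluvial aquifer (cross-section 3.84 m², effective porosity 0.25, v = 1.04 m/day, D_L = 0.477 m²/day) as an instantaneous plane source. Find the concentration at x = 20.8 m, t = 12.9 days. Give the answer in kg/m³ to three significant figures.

For an instantaneous plane source, C(x,t) = M/(n_e·A·√(4πDt)) · exp(−(x−vt)²/(4Dt)), with n_e·A the pore (flow) area.
Plume center vt = 1.04 × 12.9 = 13.416 m, so the well at 20.8 m is 7.384 m downgradient of the peak.
√(4πDt) = 8.793 m, giving peak height M/(n_e·A·√(4πDt)) = 2.07/(0.25 × 3.84 × 8.793) = 0.2452 kg/m³.
(x−vt)²/(4Dt) = (7.384)²/(4 × 0.477 × 12.9) = 2.215; exp(−2.215) = 0.1092.
C = 0.2452 × 0.1092 = 0.0268 kg/m³.

0.0268 kg/m³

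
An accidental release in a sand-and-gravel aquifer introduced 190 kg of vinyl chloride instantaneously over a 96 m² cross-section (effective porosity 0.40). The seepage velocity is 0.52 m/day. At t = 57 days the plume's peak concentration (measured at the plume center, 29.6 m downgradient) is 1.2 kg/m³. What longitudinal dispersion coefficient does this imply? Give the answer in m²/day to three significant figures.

0.0237 m²/day

At the plume center C_max = M/(n_e·A·√(4πDt)), so D = M²/(4πt·(n_e·A·C_max)²).
n_e·A·C_max = 0.40 × 96 × 1.2 = 46.08 kg/m.
D = 190²/(4π × 57 × 46.08²) = 0.0237 m²/day.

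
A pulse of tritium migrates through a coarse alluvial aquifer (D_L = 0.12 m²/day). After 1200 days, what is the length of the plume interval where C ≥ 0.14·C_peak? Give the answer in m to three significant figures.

67.3 m

The plume is Gaussian with σ = √(2Dt) = √(2 × 0.12 × 1200) = 16.97 m.
C/C_peak = exp(−Δx²/(2σ²)) = 0.14 ⇒ Δx = σ·√(−2 ln 0.14) = 16.97 × 1.983 = 33.65 m.
Width = 2Δx = 67.3 m.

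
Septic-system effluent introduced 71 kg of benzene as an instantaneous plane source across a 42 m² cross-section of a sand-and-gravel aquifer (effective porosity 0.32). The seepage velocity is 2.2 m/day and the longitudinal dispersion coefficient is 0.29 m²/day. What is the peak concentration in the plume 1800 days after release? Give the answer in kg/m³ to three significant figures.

The peak of an instantaneous 1D plume sits at x = vt; there the Gaussian factor is 1 and C_max = M/(n_e·A·√(4πDt)), where n_e·A is the pore area the mass is dissolved in.
√(4πDt) = √(4π × 0.29 × 1800) = 80.99 m, so C_max = 71/(0.32 × 42 × 80.99) = 0.0652 kg/m³.

0.0652 kg/m³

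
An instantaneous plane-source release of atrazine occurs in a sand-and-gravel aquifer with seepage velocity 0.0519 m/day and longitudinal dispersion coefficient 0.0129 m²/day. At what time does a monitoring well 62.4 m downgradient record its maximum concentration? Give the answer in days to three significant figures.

For the 1D instantaneous-source solution, setting ∂C/∂t = 0 at fixed x gives v²t² + 2Dt − x² = 0, so t = (√(D² + v²x²) − D)/v².
√(D² + v²x²) = √(0.0129² + 0.0519² × 62.4²) = 3.239; v² = 0.00269361.
t = (3.239 − 0.0129)/0.00269361 = 1200 days (vs. the pure-advection estimate x/v = 1200 d).

1200 days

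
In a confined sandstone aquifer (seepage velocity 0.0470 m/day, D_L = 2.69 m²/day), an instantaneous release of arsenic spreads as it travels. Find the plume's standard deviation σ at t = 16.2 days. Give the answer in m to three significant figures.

Dispersive spreading gives a Gaussian with σ² = 2Dt; advection only shifts the center.
σ = √(2 × 2.69 × 16.2) = 9.34 m.

9.34 m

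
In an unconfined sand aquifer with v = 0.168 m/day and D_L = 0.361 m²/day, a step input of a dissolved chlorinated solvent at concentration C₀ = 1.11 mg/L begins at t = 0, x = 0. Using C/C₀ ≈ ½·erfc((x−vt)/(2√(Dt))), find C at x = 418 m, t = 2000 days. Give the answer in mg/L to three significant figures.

0.0172 mg/L

For a continuous step input, C/C₀ ≈ ½·erfc((x−vt)/(2√(Dt))).
vt = 0.168 × 2000 = 336 m and 2√(Dt) = 2√(0.361 × 2000) = 53.74 m.
Argument (x−vt)/(2√(Dt)) = (418 − 336)/53.74 = 1.526; ½·erfc(1.526) = 0.01546.
C = 1.11 × 0.01546 = 0.0172 mg/L.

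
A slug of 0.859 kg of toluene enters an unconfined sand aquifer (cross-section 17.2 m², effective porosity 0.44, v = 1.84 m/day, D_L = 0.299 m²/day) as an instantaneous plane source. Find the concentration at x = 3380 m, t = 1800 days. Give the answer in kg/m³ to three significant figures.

For an instantaneous plane source, C(x,t) = M/(n_e·A·√(4πDt)) · exp(−(x−vt)²/(4Dt)), with n_e·A the pore (flow) area.
Plume center vt = 1.84 × 1800 = 3312 m, so the well at 3380 m is 68 m downgradient of the peak.
√(4πDt) = 82.24 m, giving peak height M/(n_e·A·√(4πDt)) = 0.859/(0.44 × 17.2 × 82.24) = 0.001380 kg/m³.
(x−vt)²/(4Dt) = (68)²/(4 × 0.299 × 1800) = 2.148; exp(−2.148) = 0.1167.
C = 0.001380 × 0.1167 = 0.000161 kg/m³.

0.000161 kg/m³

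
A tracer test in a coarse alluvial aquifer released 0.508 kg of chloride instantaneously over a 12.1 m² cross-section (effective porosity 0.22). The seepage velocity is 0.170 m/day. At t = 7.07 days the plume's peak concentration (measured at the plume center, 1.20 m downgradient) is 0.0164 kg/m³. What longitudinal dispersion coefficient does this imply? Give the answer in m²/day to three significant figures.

1.52 m²/day

At the plume center C_max = M/(n_e·A·√(4πDt)), so D = M²/(4πt·(n_e·A·C_max)²).
n_e·A·C_max = 0.22 × 12.1 × 0.0164 = 0.04366 kg/m.
D = 0.508²/(4π × 7.07 × 0.04366²) = 1.52 m²/day.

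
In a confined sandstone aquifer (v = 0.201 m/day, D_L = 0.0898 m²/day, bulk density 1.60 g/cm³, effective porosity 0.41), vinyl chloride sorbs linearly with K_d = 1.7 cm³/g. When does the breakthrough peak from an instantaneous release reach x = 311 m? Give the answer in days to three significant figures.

Retardation factor R = 1 + ρ_b·K_d/n = 1 + 1.60 × 1.7/0.41 = 7.634.
Sorption retards both mechanisms: v_R = v/R = 0.02633 m/day, D_R = D/R = 0.01176 m²/day.
Peak time from v_R²t² + 2D_R t − x² = 0: t = (√(D_R² + v_R²x²) − D_R)/v_R².
√(D_R² + v_R²x²) = √(0.01176² + 0.02633² × 311²) = 8.189; v_R² = 0.0006933.
t = (8.189 − 0.01176)/0.0006933 = 11800 days.

11800 days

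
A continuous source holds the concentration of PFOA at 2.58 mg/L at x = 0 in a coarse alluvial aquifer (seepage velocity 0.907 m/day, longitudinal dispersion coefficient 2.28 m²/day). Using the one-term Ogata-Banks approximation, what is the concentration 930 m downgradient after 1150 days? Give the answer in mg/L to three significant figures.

2.43 mg/L

For a continuous step input, C/C₀ ≈ ½·erfc((x−vt)/(2√(Dt))).
vt = 0.907 × 1150 = 1043.05 m and 2√(Dt) = 2√(2.28 × 1150) = 102.4 m.
Argument (x−vt)/(2√(Dt)) = (930 − 1043.05)/102.4 = -1.104; ½·erfc(-1.104) = 0.9408.
C = 2.58 × 0.9408 = 2.43 mg/L.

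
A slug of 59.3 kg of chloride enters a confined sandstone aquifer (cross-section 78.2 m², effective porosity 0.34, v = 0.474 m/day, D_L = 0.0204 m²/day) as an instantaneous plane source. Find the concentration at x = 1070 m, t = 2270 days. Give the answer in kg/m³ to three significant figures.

0.0762 kg/m³

For an instantaneous plane source, C(x,t) = M/(n_e·A·√(4πDt)) · exp(−(x−vt)²/(4Dt)), with n_e·A the pore (flow) area.
Plume center vt = 0.474 × 2270 = 1075.98 m, so the well at 1070 m is 5.98 m upgradient of the peak.
√(4πDt) = 24.12 m, giving peak height M/(n_e·A·√(4πDt)) = 59.3/(0.34 × 78.2 × 24.12) = 0.09247 kg/m³.
(x−vt)²/(4Dt) = (-5.98)²/(4 × 0.0204 × 2270) = 0.1931; exp(−0.1931) = 0.8244.
C = 0.09247 × 0.8244 = 0.0762 kg/m³.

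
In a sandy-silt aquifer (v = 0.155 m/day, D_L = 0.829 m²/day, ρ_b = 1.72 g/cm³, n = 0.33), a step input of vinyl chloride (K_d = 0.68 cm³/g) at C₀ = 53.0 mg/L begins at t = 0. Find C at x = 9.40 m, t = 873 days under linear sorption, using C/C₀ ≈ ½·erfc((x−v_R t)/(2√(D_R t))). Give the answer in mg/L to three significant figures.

46.3 mg/L

Retardation factor R = 1 + ρ_b·K_d/n = 1 + 1.72 × 0.68/0.33 = 4.544.
Sorption retards both mechanisms: v_R = v/R = 0.03411 m/day, D_R = D/R = 0.1824 m²/day.
v_R·t = 0.03411 × 873 = 29.77803 m; 2√(D_R t) = 25.24 m; argument = (9.40 − 29.77803)/25.24 = -0.8074.
C = C₀ × ½·erfc(-0.8074) = 53.0 × 0.8732 = 46.3 mg/L.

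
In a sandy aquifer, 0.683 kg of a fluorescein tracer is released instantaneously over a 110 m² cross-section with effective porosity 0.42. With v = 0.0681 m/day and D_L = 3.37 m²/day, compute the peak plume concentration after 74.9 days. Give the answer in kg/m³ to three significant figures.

The peak of an instantaneous 1D plume sits at x = vt; there the Gaussian factor is 1 and C_max = M/(n_e·A·√(4πDt)), where n_e·A is the pore area the mass is dissolved in.
√(4πDt) = √(4π × 3.37 × 74.9) = 56.32 m, so C_max = 0.683/(0.42 × 110 × 56.32) = 0.000262 kg/m³.

0.000262 kg/m³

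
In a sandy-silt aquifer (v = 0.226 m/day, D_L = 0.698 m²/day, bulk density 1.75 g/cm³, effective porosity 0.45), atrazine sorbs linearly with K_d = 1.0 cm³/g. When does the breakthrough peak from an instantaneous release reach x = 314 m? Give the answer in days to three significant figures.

6730 days

Retardation factor R = 1 + ρ_b·K_d/n = 1 + 1.75 × 1.0/0.45 = 4.889.
Sorption retards both mechanisms: v_R = v/R = 0.04623 m/day, D_R = D/R = 0.1428 m²/day.
Peak time from v_R²t² + 2D_R t − x² = 0: t = (√(D_R² + v_R²x²) − D_R)/v_R².
√(D_R² + v_R²x²) = √(0.1428² + 0.04623² × 314²) = 14.52; v_R² = 0.002137.
t = (14.52 − 0.1428)/0.002137 = 6730 days.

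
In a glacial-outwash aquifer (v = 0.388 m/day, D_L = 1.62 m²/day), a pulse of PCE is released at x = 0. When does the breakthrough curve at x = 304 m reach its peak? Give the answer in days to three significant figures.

773 days

For the 1D instantaneous-source solution, setting ∂C/∂t = 0 at fixed x gives v²t² + 2Dt − x² = 0, so t = (√(D² + v²x²) − D)/v².
√(D² + v²x²) = √(1.62² + 0.388² × 304²) = 118.0; v² = 0.150544.
t = (118.0 − 1.62)/0.150544 = 773 days (vs. the pure-advection estimate x/v = 784 d).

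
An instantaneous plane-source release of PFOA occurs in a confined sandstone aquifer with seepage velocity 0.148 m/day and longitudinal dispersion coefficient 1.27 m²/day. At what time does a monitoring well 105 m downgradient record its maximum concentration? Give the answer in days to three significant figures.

For the 1D instantaneous-source solution, setting ∂C/∂t = 0 at fixed x gives v²t² + 2Dt − x² = 0, so t = (√(D² + v²x²) − D)/v².
√(D² + v²x²) = √(1.27² + 0.148² × 105²) = 15.59; v² = 0.021904.
t = (15.59 − 1.27)/0.021904 = 654 days (vs. the pure-advection estimate x/v = 709 d).

654 days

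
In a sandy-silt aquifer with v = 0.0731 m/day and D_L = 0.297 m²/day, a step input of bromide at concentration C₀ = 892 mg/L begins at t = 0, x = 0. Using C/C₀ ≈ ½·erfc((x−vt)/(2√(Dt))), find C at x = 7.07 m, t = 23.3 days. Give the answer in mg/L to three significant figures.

66.5 mg/L

For a continuous step input, C/C₀ ≈ ½·erfc((x−vt)/(2√(Dt))).
vt = 0.0731 × 23.3 = 1.70323 m and 2√(Dt) = 2√(0.297 × 23.3) = 5.261 m.
Argument (x−vt)/(2√(Dt)) = (7.07 − 1.70323)/5.261 = 1.020; ½·erfc(1.020) = 0.07458.
C = 892 × 0.07458 = 66.5 mg/L.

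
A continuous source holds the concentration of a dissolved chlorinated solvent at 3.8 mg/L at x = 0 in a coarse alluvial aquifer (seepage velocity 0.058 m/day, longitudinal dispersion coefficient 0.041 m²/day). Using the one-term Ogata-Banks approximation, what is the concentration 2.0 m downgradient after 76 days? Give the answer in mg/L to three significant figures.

3.16 mg/L

For a continuous step input, C/C₀ ≈ ½·erfc((x−vt)/(2√(Dt))).
vt = 0.058 × 76 = 4.408 m and 2√(Dt) = 2√(0.041 × 76) = 3.530 m.
Argument (x−vt)/(2√(Dt)) = (2.0 − 4.408)/3.530 = -0.6822; ½·erfc(-0.6822) = 0.8327.
C = 3.8 × 0.8327 = 3.16 mg/L.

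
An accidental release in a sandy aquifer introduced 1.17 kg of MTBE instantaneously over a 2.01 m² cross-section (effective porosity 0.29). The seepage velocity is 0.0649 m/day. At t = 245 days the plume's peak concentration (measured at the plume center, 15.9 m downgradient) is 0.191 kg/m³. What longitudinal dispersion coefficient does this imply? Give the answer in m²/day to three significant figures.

0.0359 m²/day

At the plume center C_max = M/(n_e·A·√(4πDt)), so D = M²/(4πt·(n_e·A·C_max)²).
n_e·A·C_max = 0.29 × 2.01 × 0.191 = 0.1113 kg/m.
D = 1.17²/(4π × 245 × 0.1113²) = 0.0359 m²/day.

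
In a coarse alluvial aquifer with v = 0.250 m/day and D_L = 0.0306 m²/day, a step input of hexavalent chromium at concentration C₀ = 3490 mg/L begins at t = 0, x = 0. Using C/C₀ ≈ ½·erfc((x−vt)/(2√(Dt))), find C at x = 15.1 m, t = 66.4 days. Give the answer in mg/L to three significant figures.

2690 mg/L

For a continuous step input, C/C₀ ≈ ½·erfc((x−vt)/(2√(Dt))).
vt = 0.250 × 66.4 = 16.6 m and 2√(Dt) = 2√(0.0306 × 66.4) = 2.851 m.
Argument (x−vt)/(2√(Dt)) = (15.1 − 16.6)/2.851 = -0.5261; ½·erfc(-0.5261) = 0.7716.
C = 3490 × 0.7716 = 2690 mg/L.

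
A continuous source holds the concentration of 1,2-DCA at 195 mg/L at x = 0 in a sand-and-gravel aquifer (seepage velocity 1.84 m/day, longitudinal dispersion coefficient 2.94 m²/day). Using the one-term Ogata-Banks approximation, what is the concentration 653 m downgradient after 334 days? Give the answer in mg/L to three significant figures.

For a continuous step input, C/C₀ ≈ ½·erfc((x−vt)/(2√(Dt))).
vt = 1.84 × 334 = 614.56 m and 2√(Dt) = 2√(2.94 × 334) = 62.67 m.
Argument (x−vt)/(2√(Dt)) = (653 − 614.56)/62.67 = 0.6134; ½·erfc(0.6134) = 0.1928.
C = 195 × 0.1928 = 37.6 mg/L.

37.6 mg/L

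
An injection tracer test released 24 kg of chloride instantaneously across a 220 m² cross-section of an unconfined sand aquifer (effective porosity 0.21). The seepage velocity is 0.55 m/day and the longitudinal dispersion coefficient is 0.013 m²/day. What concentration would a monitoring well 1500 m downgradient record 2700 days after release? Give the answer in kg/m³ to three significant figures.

For an instantaneous plane source, C(x,t) = M/(n_e·A·√(4πDt)) · exp(−(x−vt)²/(4Dt)), with n_e·A the pore (flow) area.
Plume center vt = 0.55 × 2700 = 1485 m, so the well at 1500 m is 15 m downgradient of the peak.
√(4πDt) = 21.00 m, giving peak height M/(n_e·A·√(4πDt)) = 24/(0.21 × 220 × 21.00) = 0.02474 kg/m³.
(x−vt)²/(4Dt) = (15)²/(4 × 0.013 × 2700) = 1.603; exp(−1.603) = 0.2013.
C = 0.02474 × 0.2013 = 0.00498 kg/m³.

0.00498 kg/m³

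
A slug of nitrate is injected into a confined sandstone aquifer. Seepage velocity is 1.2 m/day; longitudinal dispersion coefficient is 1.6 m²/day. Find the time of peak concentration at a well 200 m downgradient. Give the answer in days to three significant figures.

166 days

For the 1D instantaneous-source solution, setting ∂C/∂t = 0 at fixed x gives v²t² + 2Dt − x² = 0, so t = (√(D² + v²x²) − D)/v².
√(D² + v²x²) = √(1.6² + 1.2² × 200²) = 240.0; v² = 1.44.
t = (240.0 − 1.6)/1.44 = 166 days (vs. the pure-advection estimate x/v = 167 d).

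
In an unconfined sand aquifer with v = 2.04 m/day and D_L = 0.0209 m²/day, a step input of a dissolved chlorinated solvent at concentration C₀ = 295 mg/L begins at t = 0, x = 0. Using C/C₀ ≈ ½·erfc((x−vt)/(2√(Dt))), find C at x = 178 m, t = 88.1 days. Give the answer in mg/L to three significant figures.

For a continuous step input, C/C₀ ≈ ½·erfc((x−vt)/(2√(Dt))).
vt = 2.04 × 88.1 = 179.724 m and 2√(Dt) = 2√(0.0209 × 88.1) = 2.714 m.
Argument (x−vt)/(2√(Dt)) = (178 − 179.724)/2.714 = -0.6352; ½·erfc(-0.6352) = 0.8155.
C = 295 × 0.8155 = 241 mg/L.

241 mg/L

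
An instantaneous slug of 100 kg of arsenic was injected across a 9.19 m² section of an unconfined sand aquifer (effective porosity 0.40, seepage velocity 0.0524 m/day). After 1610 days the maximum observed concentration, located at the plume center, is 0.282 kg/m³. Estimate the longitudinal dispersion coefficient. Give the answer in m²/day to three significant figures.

At the plume center C_max = M/(n_e·A·√(4πDt)), so D = M²/(4πt·(n_e·A·C_max)²).
n_e·A·C_max = 0.40 × 9.19 × 0.282 = 1.037 kg/m.
D = 100²/(4π × 1610 × 1.037²) = 0.460 m²/day.

0.460 m²/day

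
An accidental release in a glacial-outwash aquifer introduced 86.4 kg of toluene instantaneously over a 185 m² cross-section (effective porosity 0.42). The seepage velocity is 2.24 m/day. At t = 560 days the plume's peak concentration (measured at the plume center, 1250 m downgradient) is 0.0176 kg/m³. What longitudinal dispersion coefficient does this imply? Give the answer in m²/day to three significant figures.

0.567 m²/day

At the plume center C_max = M/(n_e·A·√(4πDt)), so D = M²/(4πt·(n_e·A·C_max)²).
n_e·A·C_max = 0.42 × 185 × 0.0176 = 1.368 kg/m.
D = 86.4²/(4π × 560 × 1.368²) = 0.567 m²/day.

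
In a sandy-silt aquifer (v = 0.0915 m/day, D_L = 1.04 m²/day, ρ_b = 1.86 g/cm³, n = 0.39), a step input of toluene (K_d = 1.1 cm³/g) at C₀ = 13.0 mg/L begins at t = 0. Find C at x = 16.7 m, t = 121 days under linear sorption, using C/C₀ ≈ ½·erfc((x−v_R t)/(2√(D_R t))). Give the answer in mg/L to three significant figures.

0.121 mg/L

Retardation factor R = 1 + ρ_b·K_d/n = 1 + 1.86 × 1.1/0.39 = 6.246.
Sorption retards both mechanisms: v_R = v/R = 0.01465 m/day, D_R = D/R = 0.1665 m²/day.
v_R·t = 0.01465 × 121 = 1.77265 m; 2√(D_R t) = 8.977 m; argument = (16.7 − 1.77265)/8.977 = 1.663.
C = C₀ × ½·erfc(1.663) = 13.0 × 0.009340 = 0.121 mg/L.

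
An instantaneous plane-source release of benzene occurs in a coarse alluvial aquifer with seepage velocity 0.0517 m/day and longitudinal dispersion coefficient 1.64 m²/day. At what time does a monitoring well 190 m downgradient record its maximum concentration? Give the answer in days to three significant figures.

3110 days

For the 1D instantaneous-source solution, setting ∂C/∂t = 0 at fixed x gives v²t² + 2Dt − x² = 0, so t = (√(D² + v²x²) − D)/v².
√(D² + v²x²) = √(1.64² + 0.0517² × 190²) = 9.959; v² = 0.00267289.
t = (9.959 − 1.64)/0.00267289 = 3110 days (vs. the pure-advection estimate x/v = 3680 d).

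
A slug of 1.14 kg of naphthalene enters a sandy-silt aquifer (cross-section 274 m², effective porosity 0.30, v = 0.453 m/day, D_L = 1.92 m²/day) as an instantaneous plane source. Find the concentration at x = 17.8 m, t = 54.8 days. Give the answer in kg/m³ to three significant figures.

0.000339 kg/m³

For an instantaneous plane source, C(x,t) = M/(n_e·A·√(4πDt)) · exp(−(x−vt)²/(4Dt)), with n_e·A the pore (flow) area.
Plume center vt = 0.453 × 54.8 = 24.8244 m, so the well at 17.8 m is 7.0244 m upgradient of the peak.
√(4πDt) = 36.36 m, giving peak height M/(n_e·A·√(4πDt)) = 1.14/(0.30 × 274 × 36.36) = 0.0003814 kg/m³.
(x−vt)²/(4Dt) = (-7.0244)²/(4 × 1.92 × 54.8) = 0.1172; exp(−0.1172) = 0.8894.
C = 0.0003814 × 0.8894 = 0.000339 kg/m³.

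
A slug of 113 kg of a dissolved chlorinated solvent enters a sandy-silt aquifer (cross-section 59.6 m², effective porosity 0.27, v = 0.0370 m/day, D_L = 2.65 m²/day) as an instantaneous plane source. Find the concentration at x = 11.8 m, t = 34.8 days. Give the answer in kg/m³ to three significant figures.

For an instantaneous plane source, C(x,t) = M/(n_e·A·√(4πDt)) · exp(−(x−vt)²/(4Dt)), with n_e·A the pore (flow) area.
Plume center vt = 0.0370 × 34.8 = 1.2876 m, so the well at 11.8 m is 10.5124 m downgradient of the peak.
√(4πDt) = 34.04 m, giving peak height M/(n_e·A·√(4πDt)) = 113/(0.27 × 59.6 × 34.04) = 0.2063 kg/m³.
(x−vt)²/(4Dt) = (10.5124)²/(4 × 2.65 × 34.8) = 0.2996; exp(−0.2996) = 0.7411.
C = 0.2063 × 0.7411 = 0.153 kg/m³.

0.153 kg/m³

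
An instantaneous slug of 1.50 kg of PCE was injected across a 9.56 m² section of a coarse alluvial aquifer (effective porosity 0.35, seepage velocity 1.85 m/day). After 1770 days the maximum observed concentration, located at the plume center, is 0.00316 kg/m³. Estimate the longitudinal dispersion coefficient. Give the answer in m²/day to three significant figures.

At the plume center C_max = M/(n_e·A·√(4πDt)), so D = M²/(4πt·(n_e·A·C_max)²).
n_e·A·C_max = 0.35 × 9.56 × 0.00316 = 0.01057 kg/m.
D = 1.50²/(4π × 1770 × 0.01057²) = 0.905 m²/day.

0.905 m²/day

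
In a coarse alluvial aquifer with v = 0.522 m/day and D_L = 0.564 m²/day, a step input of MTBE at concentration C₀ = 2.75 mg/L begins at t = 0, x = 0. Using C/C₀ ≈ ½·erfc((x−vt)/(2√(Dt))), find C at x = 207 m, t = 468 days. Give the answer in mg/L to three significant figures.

2.61 mg/L

For a continuous step input, C/C₀ ≈ ½·erfc((x−vt)/(2√(Dt))).
vt = 0.522 × 468 = 244.296 m and 2√(Dt) = 2√(0.564 × 468) = 32.49 m.
Argument (x−vt)/(2√(Dt)) = (207 − 244.296)/32.49 = -1.148; ½·erfc(-1.148) = 0.9478.
C = 2.75 × 0.9478 = 2.61 mg/L.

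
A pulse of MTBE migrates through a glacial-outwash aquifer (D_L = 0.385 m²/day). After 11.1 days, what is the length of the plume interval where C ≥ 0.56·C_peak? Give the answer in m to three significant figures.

6.30 m

The plume is Gaussian with σ = √(2Dt) = √(2 × 0.385 × 11.1) = 2.924 m.
C/C_peak = exp(−Δx²/(2σ²)) = 0.56 ⇒ Δx = σ·√(−2 ln 0.56) = 2.924 × 1.077 = 3.149 m.
Width = 2Δx = 6.30 m.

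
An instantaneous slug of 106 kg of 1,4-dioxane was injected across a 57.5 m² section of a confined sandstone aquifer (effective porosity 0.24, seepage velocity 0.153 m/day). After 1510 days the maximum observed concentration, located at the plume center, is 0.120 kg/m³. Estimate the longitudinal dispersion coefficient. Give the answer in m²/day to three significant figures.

0.216 m²/day

At the plume center C_max = M/(n_e·A·√(4πDt)), so D = M²/(4πt·(n_e·A·C_max)²).
n_e·A·C_max = 0.24 × 57.5 × 0.120 = 1.656 kg/m.
D = 106²/(4π × 1510 × 1.656²) = 0.216 m²/day.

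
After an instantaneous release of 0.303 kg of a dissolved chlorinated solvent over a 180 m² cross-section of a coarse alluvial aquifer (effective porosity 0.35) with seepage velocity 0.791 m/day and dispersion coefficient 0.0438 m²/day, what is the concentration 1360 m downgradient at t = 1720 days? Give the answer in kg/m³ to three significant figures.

For an instantaneous plane source, C(x,t) = M/(n_e·A·√(4πDt)) · exp(−(x−vt)²/(4Dt)), with n_e·A the pore (flow) area.
Plume center vt = 0.791 × 1720 = 1360.52 m, so the well at 1360 m is 0.52 m upgradient of the peak.
√(4πDt) = 30.77 m, giving peak height M/(n_e·A·√(4πDt)) = 0.303/(0.35 × 180 × 30.77) = 0.0001563 kg/m³.
(x−vt)²/(4Dt) = (-0.52)²/(4 × 0.0438 × 1720) = 0.0008973; exp(−0.0008973) = 0.9991.
C = 0.0001563 × 0.9991 = 0.000156 kg/m³.

0.000156 kg/m³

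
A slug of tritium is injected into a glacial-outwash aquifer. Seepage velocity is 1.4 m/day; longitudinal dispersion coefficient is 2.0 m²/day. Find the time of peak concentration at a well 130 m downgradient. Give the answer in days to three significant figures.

For the 1D instantaneous-source solution, setting ∂C/∂t = 0 at fixed x gives v²t² + 2Dt − x² = 0, so t = (√(D² + v²x²) − D)/v².
√(D² + v²x²) = √(2.0² + 1.4² × 130²) = 182.0; v² = 1.96.
t = (182.0 − 2.0)/1.96 = 91.8 days (vs. the pure-advection estimate x/v = 92.9 d).

91.8 days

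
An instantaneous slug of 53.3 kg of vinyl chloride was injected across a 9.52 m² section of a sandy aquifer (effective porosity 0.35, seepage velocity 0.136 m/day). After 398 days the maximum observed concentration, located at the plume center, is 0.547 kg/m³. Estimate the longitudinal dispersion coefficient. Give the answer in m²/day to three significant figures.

0.171 m²/day

At the plume center C_max = M/(n_e·A·√(4πDt)), so D = M²/(4πt·(n_e·A·C_max)²).
n_e·A·C_max = 0.35 × 9.52 × 0.547 = 1.823 kg/m.
D = 53.3²/(4π × 398 × 1.823²) = 0.171 m²/day.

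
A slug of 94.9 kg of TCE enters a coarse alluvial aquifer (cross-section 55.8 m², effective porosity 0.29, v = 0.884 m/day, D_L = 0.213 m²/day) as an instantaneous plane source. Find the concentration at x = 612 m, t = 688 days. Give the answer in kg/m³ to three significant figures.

0.133 kg/m³

For an instantaneous plane source, C(x,t) = M/(n_e·A·√(4πDt)) · exp(−(x−vt)²/(4Dt)), with n_e·A the pore (flow) area.
Plume center vt = 0.884 × 688 = 608.192 m, so the well at 612 m is 3.808 m downgradient of the peak.
√(4πDt) = 42.91 m, giving peak height M/(n_e·A·√(4πDt)) = 94.9/(0.29 × 55.8 × 42.91) = 0.1367 kg/m³.
(x−vt)²/(4Dt) = (3.808)²/(4 × 0.213 × 688) = 0.02474; exp(−0.02474) = 0.9756.
C = 0.1367 × 0.9756 = 0.133 kg/m³.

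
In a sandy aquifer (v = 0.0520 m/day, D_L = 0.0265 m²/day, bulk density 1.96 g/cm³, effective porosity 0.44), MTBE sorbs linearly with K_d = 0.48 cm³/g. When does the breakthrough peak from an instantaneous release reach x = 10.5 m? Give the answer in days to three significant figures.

Retardation factor R = 1 + ρ_b·K_d/n = 1 + 1.96 × 0.48/0.44 = 3.138.
Sorption retards both mechanisms: v_R = v/R = 0.01657 m/day, D_R = D/R = 0.008445 m²/day.
Peak time from v_R²t² + 2D_R t − x² = 0: t = (√(D_R² + v_R²x²) − D_R)/v_R².
√(D_R² + v_R²x²) = √(0.008445² + 0.01657² × 10.5²) = 0.1742; v_R² = 0.0002746.
t = (0.1742 − 0.008445)/0.0002746 = 604 days.

604 days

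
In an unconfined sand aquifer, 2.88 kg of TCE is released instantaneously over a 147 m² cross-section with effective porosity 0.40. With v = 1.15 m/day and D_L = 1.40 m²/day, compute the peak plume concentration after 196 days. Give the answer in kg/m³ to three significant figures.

The peak of an instantaneous 1D plume sits at x = vt; there the Gaussian factor is 1 and C_max = M/(n_e·A·√(4πDt)), where n_e·A is the pore area the mass is dissolved in.
√(4πDt) = √(4π × 1.40 × 196) = 58.72 m, so C_max = 2.88/(0.40 × 147 × 58.72) = 0.000834 kg/m³.

0.000834 kg/m³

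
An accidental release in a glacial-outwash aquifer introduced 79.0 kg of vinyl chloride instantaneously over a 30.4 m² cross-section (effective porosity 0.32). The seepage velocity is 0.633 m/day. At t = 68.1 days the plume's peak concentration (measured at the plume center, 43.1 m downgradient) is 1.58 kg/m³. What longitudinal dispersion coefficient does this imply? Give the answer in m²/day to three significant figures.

0.0309 m²/day

At the plume center C_max = M/(n_e·A·√(4πDt)), so D = M²/(4πt·(n_e·A·C_max)²).
n_e·A·C_max = 0.32 × 30.4 × 1.58 = 15.37 kg/m.
D = 79.0²/(4π × 68.1 × 15.37²) = 0.0309 m²/day.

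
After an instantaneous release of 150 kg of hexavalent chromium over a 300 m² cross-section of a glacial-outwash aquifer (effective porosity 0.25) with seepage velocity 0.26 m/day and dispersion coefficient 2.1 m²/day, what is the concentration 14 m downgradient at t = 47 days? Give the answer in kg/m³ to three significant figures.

For an instantaneous plane source, C(x,t) = M/(n_e·A·√(4πDt)) · exp(−(x−vt)²/(4Dt)), with n_e·A the pore (flow) area.
Plume center vt = 0.26 × 47 = 12.22 m, so the well at 14 m is 1.78 m downgradient of the peak.
√(4πDt) = 35.22 m, giving peak height M/(n_e·A·√(4πDt)) = 150/(0.25 × 300 × 35.22) = 0.05679 kg/m³.
(x−vt)²/(4Dt) = (1.78)²/(4 × 2.1 × 47) = 0.008025; exp(−0.008025) = 0.9920.
C = 0.05679 × 0.9920 = 0.0563 kg/m³.

0.0563 kg/m³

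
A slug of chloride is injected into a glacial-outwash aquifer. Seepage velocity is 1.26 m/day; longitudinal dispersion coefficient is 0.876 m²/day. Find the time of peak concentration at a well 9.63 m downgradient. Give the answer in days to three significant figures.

7.11 days

For the 1D instantaneous-source solution, setting ∂C/∂t = 0 at fixed x gives v²t² + 2Dt − x² = 0, so t = (√(D² + v²x²) − D)/v².
√(D² + v²x²) = √(0.876² + 1.26² × 9.63²) = 12.17; v² = 1.5876.
t = (12.17 − 0.876)/1.5876 = 7.11 days (vs. the pure-advection estimate x/v = 7.64 d).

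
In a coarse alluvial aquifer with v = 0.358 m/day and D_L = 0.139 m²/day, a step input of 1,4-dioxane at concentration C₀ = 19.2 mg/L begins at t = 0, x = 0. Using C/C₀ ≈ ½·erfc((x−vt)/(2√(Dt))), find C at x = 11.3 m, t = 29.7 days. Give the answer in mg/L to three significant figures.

7.84 mg/L

For a continuous step input, C/C₀ ≈ ½·erfc((x−vt)/(2√(Dt))).
vt = 0.358 × 29.7 = 10.6326 m and 2√(Dt) = 2√(0.139 × 29.7) = 4.064 m.
Argument (x−vt)/(2√(Dt)) = (11.3 − 10.6326)/4.064 = 0.1642; ½·erfc(0.1642) = 0.4082.
C = 19.2 × 0.4082 = 7.84 mg/L.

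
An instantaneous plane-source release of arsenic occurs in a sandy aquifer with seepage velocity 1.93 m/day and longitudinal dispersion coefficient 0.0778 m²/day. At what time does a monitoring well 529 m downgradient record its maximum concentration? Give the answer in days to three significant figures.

For the 1D instantaneous-source solution, setting ∂C/∂t = 0 at fixed x gives v²t² + 2Dt − x² = 0, so t = (√(D² + v²x²) − D)/v².
√(D² + v²x²) = √(0.0778² + 1.93² × 529²) = 1021; v² = 3.7249.
t = (1021 − 0.0778)/3.7249 = 274 days (vs. the pure-advection estimate x/v = 274 d).

274 days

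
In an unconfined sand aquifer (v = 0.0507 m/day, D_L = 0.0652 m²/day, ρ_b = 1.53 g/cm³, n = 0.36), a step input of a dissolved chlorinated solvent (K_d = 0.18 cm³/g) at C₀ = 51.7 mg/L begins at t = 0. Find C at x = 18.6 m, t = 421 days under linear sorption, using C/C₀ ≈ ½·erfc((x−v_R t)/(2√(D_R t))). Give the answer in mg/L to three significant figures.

6.29 mg/L

Retardation factor R = 1 + ρ_b·K_d/n = 1 + 1.53 × 0.18/0.36 = 1.765.
Sorption retards both mechanisms: v_R = v/R = 0.02873 m/day, D_R = D/R = 0.03694 m²/day.
v_R·t = 0.02873 × 421 = 12.09533 m; 2√(D_R t) = 7.887 m; argument = (18.6 − 12.09533)/7.887 = 0.8247.
C = C₀ × ½·erfc(0.8247) = 51.7 × 0.1217 = 6.29 mg/L.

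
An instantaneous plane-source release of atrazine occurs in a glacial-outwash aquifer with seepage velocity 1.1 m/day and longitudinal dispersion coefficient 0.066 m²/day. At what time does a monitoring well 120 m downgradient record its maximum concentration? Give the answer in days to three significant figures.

For the 1D instantaneous-source solution, setting ∂C/∂t = 0 at fixed x gives v²t² + 2Dt − x² = 0, so t = (√(D² + v²x²) − D)/v².
√(D² + v²x²) = √(0.066² + 1.1² × 120²) = 132.0; v² = 1.21.
t = (132.0 − 0.066)/1.21 = 109 days (vs. the pure-advection estimate x/v = 109 d).

109 days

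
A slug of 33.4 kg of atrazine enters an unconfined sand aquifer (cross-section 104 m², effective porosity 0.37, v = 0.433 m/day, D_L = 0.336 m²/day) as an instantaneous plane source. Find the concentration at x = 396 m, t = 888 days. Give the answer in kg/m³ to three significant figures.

0.0127 kg/m³

For an instantaneous plane source, C(x,t) = M/(n_e·A·√(4πDt)) · exp(−(x−vt)²/(4Dt)), with n_e·A the pore (flow) area.
Plume center vt = 0.433 × 888 = 384.504 m, so the well at 396 m is 11.496 m downgradient of the peak.
√(4πDt) = 61.23 m, giving peak height M/(n_e·A·√(4πDt)) = 33.4/(0.37 × 104 × 61.23) = 0.01418 kg/m³.
(x−vt)²/(4Dt) = (11.496)²/(4 × 0.336 × 888) = 0.1107; exp(−0.1107) = 0.8952.
C = 0.01418 × 0.8952 = 0.0127 kg/m³.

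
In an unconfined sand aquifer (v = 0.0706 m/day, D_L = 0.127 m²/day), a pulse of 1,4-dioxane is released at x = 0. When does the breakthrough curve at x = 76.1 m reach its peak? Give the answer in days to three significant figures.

1050 days

For the 1D instantaneous-source solution, setting ∂C/∂t = 0 at fixed x gives v²t² + 2Dt − x² = 0, so t = (√(D² + v²x²) − D)/v².
√(D² + v²x²) = √(0.127² + 0.0706² × 76.1²) = 5.374; v² = 0.00498436.
t = (5.374 − 0.127)/0.00498436 = 1050 days (vs. the pure-advection estimate x/v = 1080 d).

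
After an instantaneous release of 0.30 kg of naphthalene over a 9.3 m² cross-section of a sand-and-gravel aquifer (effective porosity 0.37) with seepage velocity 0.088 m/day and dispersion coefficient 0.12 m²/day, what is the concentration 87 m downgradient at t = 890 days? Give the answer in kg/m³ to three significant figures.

0.00200 kg/m³

For an instantaneous plane source, C(x,t) = M/(n_e·A·√(4πDt)) · exp(−(x−vt)²/(4Dt)), with n_e·A the pore (flow) area.
Plume center vt = 0.088 × 890 = 78.32 m, so the well at 87 m is 8.68 m downgradient of the peak.
√(4πDt) = 36.63 m, giving peak height M/(n_e·A·√(4πDt)) = 0.30/(0.37 × 9.3 × 36.63) = 0.002380 kg/m³.
(x−vt)²/(4Dt) = (8.68)²/(4 × 0.12 × 890) = 0.1764; exp(−0.1764) = 0.8383.
C = 0.002380 × 0.8383 = 0.00200 kg/m³.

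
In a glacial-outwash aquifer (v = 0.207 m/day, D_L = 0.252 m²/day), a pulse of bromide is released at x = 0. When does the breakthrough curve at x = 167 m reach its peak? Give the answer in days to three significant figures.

801 days

For the 1D instantaneous-source solution, setting ∂C/∂t = 0 at fixed x gives v²t² + 2Dt − x² = 0, so t = (√(D² + v²x²) − D)/v².
√(D² + v²x²) = √(0.252² + 0.207² × 167²) = 34.57; v² = 0.042849.
t = (34.57 − 0.252)/0.042849 = 801 days (vs. the pure-advection estimate x/v = 807 d).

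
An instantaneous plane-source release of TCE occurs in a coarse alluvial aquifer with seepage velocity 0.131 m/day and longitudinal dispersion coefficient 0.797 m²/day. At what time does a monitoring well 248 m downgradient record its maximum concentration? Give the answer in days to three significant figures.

1850 days

For the 1D instantaneous-source solution, setting ∂C/∂t = 0 at fixed x gives v²t² + 2Dt − x² = 0, so t = (√(D² + v²x²) − D)/v².
√(D² + v²x²) = √(0.797² + 0.131² × 248²) = 32.50; v² = 0.017161.
t = (32.50 − 0.797)/0.017161 = 1850 days (vs. the pure-advection estimate x/v = 1890 d).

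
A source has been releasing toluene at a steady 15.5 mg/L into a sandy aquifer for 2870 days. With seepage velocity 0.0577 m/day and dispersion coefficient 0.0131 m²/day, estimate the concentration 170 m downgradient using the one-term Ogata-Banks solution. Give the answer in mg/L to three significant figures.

For a continuous step input, C/C₀ ≈ ½·erfc((x−vt)/(2√(Dt))).
vt = 0.0577 × 2870 = 165.599 m and 2√(Dt) = 2√(0.0131 × 2870) = 12.26 m.
Argument (x−vt)/(2√(Dt)) = (170 − 165.599)/12.26 = 0.3590; ½·erfc(0.3590) = 0.3058.
C = 15.5 × 0.3058 = 4.74 mg/L.

4.74 mg/L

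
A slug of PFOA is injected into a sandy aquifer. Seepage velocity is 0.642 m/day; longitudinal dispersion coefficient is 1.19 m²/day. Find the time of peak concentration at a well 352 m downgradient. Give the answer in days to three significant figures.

For the 1D instantaneous-source solution, setting ∂C/∂t = 0 at fixed x gives v²t² + 2Dt − x² = 0, so t = (√(D² + v²x²) − D)/v².
√(D² + v²x²) = √(1.19² + 0.642² × 352²) = 226.0; v² = 0.412164.
t = (226.0 − 1.19)/0.412164 = 545 days (vs. the pure-advection estimate x/v = 548 d).

545 days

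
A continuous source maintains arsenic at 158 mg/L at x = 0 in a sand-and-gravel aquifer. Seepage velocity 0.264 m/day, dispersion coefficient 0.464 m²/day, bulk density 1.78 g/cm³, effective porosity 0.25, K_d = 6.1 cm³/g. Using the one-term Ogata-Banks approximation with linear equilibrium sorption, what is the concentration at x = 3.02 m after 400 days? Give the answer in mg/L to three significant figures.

Retardation factor R = 1 + ρ_b·K_d/n = 1 + 1.78 × 6.1/0.25 = 44.43.
Sorption retards both mechanisms: v_R = v/R = 0.005942 m/day, D_R = D/R = 0.01044 m²/day.
v_R·t = 0.005942 × 400 = 2.3768 m; 2√(D_R t) = 4.087 m; argument = (3.02 − 2.3768)/4.087 = 0.1574.
C = C₀ × ½·erfc(0.1574) = 158 × 0.4119 = 65.1 mg/L.

65.1 mg/L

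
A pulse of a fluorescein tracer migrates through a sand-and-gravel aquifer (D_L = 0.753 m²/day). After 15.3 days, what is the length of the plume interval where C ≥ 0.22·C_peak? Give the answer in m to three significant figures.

The plume is Gaussian with σ = √(2Dt) = √(2 × 0.753 × 15.3) = 4.800 m.
C/C_peak = exp(−Δx²/(2σ²)) = 0.22 ⇒ Δx = σ·√(−2 ln 0.22) = 4.800 × 1.740 = 8.352 m.
Width = 2Δx = 16.7 m.

16.7 m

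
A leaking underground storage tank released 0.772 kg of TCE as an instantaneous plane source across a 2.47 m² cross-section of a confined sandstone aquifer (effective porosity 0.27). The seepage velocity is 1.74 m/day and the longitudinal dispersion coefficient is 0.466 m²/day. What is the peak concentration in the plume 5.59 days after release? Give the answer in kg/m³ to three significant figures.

0.202 kg/m³

The peak of an instantaneous 1D plume sits at x = vt; there the Gaussian factor is 1 and C_max = M/(n_e·A·√(4πDt)), where n_e·A is the pore area the mass is dissolved in.
√(4πDt) = √(4π × 0.466 × 5.59) = 5.721 m, so C_max = 0.772/(0.27 × 2.47 × 5.721) = 0.202 kg/m³.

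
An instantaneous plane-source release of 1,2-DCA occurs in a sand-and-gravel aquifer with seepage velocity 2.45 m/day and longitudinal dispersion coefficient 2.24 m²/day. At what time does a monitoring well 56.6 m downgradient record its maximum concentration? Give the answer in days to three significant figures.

22.7 days

For the 1D instantaneous-source solution, setting ∂C/∂t = 0 at fixed x gives v²t² + 2Dt − x² = 0, so t = (√(D² + v²x²) − D)/v².
√(D² + v²x²) = √(2.24² + 2.45² × 56.6²) = 138.7; v² = 6.0025.
t = (138.7 − 2.24)/6.0025 = 22.7 days (vs. the pure-advection estimate x/v = 23.1 d).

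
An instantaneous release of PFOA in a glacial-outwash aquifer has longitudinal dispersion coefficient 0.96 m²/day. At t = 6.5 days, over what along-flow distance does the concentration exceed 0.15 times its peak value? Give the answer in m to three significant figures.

13.8 m

The plume is Gaussian with σ = √(2Dt) = √(2 × 0.96 × 6.5) = 3.533 m.
C/C_peak = exp(−Δx²/(2σ²)) = 0.15 ⇒ Δx = σ·√(−2 ln 0.15) = 3.533 × 1.948 = 6.882 m.
Width = 2Δx = 13.8 m.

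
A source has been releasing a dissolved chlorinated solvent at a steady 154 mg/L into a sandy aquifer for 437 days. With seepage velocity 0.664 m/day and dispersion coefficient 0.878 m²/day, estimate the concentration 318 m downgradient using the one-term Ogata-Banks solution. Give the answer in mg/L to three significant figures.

24.3 mg/L

For a continuous step input, C/C₀ ≈ ½·erfc((x−vt)/(2√(Dt))).
vt = 0.664 × 437 = 290.168 m and 2√(Dt) = 2√(0.878 × 437) = 39.18 m.
Argument (x−vt)/(2√(Dt)) = (318 − 290.168)/39.18 = 0.7104; ½·erfc(0.7104) = 0.1575.
C = 154 × 0.1575 = 24.3 mg/L.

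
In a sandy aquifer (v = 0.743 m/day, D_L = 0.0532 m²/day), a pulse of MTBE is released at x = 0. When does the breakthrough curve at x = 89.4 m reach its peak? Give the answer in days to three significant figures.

For the 1D instantaneous-source solution, setting ∂C/∂t = 0 at fixed x gives v²t² + 2Dt − x² = 0, so t = (√(D² + v²x²) − D)/v².
√(D² + v²x²) = √(0.0532² + 0.743² × 89.4²) = 66.42; v² = 0.552049.
t = (66.42 − 0.0532)/0.552049 = 120 days (vs. the pure-advection estimate x/v = 120 d).

120 days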